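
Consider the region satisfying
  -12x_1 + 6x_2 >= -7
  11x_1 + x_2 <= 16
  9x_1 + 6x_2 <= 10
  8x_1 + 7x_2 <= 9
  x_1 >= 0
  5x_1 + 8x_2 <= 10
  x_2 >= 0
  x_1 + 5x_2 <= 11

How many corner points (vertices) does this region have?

The feasible vertices (each the meet of two boundaries and inside every other half-plane) are:
  (103/132, 13/33)
  (7/12, 0)
  (2/29, 35/29)
  (0, 5/4)
  (0, 0)

5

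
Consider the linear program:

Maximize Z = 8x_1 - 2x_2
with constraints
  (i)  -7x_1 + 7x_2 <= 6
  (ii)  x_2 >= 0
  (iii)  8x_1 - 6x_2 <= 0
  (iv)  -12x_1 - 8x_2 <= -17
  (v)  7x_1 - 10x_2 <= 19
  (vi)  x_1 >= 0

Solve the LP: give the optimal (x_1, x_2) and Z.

x_1 = 18/7, x_2 = 24/7, maximum Z = 96/7

Feasible corners and Z = 8x_1 - 2x_2:
  (18/7, 24/7) → Z = 96/7
  (71/140, 191/140) → Z = 93/70
  (3/4, 1) → Z = 4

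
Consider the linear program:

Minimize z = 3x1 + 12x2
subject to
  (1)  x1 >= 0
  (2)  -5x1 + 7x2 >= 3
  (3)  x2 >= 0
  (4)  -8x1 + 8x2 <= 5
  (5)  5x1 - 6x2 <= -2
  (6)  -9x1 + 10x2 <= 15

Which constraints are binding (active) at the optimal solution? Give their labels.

(1) and (2)

Vertices and z = 3x1 + 12x2:
  (0, 3/7) → z = 36/7
  (0, 5/8) → z = 15/2
  (4/5, 1) → z = 72/5
  (35/4, 75/8) → z = 555/4
The feasible region is unbounded (it extends along (6, 5), (10, 9)), but z strictly increases along every unbounded feasible direction, so there is no improving ray and the minimum is attained at a vertex.

The minimum is at (0, 3/7). Substituting into each constraint, equality holds for (1) and (2); the remaining constraints have slack.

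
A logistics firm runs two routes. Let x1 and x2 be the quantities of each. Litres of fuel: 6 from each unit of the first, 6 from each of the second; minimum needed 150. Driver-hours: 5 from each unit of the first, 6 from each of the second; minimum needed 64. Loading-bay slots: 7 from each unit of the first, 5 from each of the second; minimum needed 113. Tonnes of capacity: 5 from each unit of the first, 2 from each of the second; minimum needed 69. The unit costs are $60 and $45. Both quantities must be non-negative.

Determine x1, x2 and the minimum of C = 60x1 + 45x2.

Feasible corners and C = 60x1 + 45x2:
  (0, 69/2) → C = 3105/2
  (25, 0) → C = 1500
  (19/3, 56/3) → C = 1220
The feasible region is unbounded (it extends along (0, 1), (1, 0)), but C strictly increases along every unbounded feasible direction, so there is no improving ray and the minimum is attained at a vertex.

The binding constraints are 6x1 + 6x2 = 150 and 5x1 + 2x2 = 69.
Solving simultaneously gives x1 = 19/3, x2 = 56/3.

x1 = 19/3, x2 = 56/3, minimum C = 1220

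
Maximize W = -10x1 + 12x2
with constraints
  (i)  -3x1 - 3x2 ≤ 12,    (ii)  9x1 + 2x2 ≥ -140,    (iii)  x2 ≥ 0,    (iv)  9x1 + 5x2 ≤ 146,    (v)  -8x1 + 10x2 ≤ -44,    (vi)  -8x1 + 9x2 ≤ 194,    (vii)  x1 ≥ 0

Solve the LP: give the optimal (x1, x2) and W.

Vertices and W = -10x1 + 12x2:
  (146/9, 0) → W = -1460/9
  (11/2, 0) → W = -55
  (168/13, 386/65) → W = -3768/65

x1 = 11/2, x2 = 0, maximum W = -55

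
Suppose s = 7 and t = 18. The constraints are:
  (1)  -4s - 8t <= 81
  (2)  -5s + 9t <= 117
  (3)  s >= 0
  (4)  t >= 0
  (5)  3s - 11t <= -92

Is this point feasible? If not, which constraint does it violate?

not feasible — violates (2)

Constraint (2): -5s + 9t = 127, which is not ≤ 117. All other constraints are satisfied.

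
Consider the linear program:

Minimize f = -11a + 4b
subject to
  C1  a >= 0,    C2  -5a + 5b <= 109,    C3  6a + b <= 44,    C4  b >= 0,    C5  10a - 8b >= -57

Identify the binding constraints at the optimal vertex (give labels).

Vertices and f = -11a + 4b:
  (0, 0) → f = 0
  (0, 57/8) → f = 57/2
  (22/3, 0) → f = -242/3
  (295/58, 391/29) → f = -117/58

The minimum is at (22/3, 0). Substituting into each constraint, equality holds for C3 and C4; the remaining constraints have slack.

C3 and C4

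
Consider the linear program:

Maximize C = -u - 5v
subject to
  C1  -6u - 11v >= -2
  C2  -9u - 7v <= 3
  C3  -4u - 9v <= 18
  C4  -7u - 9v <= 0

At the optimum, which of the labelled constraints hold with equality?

Feasible corners and C = -u - 5v:
  (108/5, -58/5) → C = 182/5
  (-18/23, 14/23) → C = -52/23
  (6, -14/3) → C = 52/3

The maximum is at (108/5, -58/5). Substituting into each constraint, equality holds for C1 and C3; the remaining constraints have slack.

C1 and C3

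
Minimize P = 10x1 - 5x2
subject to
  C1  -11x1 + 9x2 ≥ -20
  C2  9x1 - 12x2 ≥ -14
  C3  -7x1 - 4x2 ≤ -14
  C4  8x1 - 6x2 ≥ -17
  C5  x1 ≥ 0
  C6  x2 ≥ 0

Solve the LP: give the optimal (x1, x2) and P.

Feasible corners and P = 10x1 - 5x2:
  (122/17, 334/51) → P = 1990/51
  (206/107, 14/107) → P = 1990/107
  (14/15, 28/15) → P = 0

At the optimal vertex, 9x1 - 12x2 = -14 and -7x1 - 4x2 = -14.
Solving simultaneously gives x1 = 14/15, x2 = 28/15.

x1 = 14/15, x2 = 28/15, minimum P = 0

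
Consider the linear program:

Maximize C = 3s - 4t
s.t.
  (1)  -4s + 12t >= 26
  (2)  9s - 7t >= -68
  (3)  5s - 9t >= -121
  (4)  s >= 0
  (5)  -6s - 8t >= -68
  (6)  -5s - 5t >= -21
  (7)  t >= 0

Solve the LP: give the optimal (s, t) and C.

Vertices and C = 3s - 4t:
  (0, 13/6) → C = -26/3
  (61/40, 107/40) → C = -49/8
  (0, 21/5) → C = -84/5

s = 61/40, t = 107/40, maximum C = -49/8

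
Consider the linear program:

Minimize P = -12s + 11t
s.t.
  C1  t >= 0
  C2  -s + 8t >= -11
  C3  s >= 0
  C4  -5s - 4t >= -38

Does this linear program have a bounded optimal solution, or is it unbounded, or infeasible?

Feasible corners and P = -12s + 11t:
  (0, 0) → P = 0
  (38/5, 0) → P = -456/5
  (0, 19/2) → P = 209/2
The feasible region has finitely many vertices and no improving ray; the minimum is -456/5 at (38/5, 0).

bounded optimum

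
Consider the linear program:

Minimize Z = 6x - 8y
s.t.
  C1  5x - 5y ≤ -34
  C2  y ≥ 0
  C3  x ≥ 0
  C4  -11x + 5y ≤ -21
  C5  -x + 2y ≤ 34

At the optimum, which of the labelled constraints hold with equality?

C4 and C5

Extreme points and Z = 6x - 8y:
  (55/6, 479/30) → Z = -1091/15
  (102/5, 136/5) → Z = -476/5
  (212/17, 395/17) → Z = -1888/17

The minimum is at (212/17, 395/17). Substituting into each constraint, equality holds for C4 and C5; the remaining constraints have slack.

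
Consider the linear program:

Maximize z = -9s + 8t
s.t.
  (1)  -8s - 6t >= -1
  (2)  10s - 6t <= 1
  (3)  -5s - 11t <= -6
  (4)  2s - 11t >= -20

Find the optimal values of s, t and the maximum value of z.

Extreme points and z = -9s + 8t:
  (-25/58, 43/58) → z = 569/58
  (-109/100, 81/50) → z = 2277/100
  (-2, 16/11) → z = 326/11

The optimum lies where -5s - 11t = -6 and 2s - 11t = -20.
Solving simultaneously gives s = -2, t = 16/11.

s = -2, t = 16/11, maximum z = 326/11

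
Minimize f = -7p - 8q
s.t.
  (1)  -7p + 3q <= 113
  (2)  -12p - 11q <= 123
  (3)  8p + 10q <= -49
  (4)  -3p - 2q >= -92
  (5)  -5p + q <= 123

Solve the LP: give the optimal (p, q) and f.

Feasible corners and f = -7p - 8q:
  (-1612/113, 495/113) → f = 7324/113
  (-1277/94, 561/94) → f = 4451/94
  (1258/9, -491/3) → f = 2978/9
  (509/7, -883/14) → f = -31/7

p = 509/7, q = -883/14, minimum f = -31/7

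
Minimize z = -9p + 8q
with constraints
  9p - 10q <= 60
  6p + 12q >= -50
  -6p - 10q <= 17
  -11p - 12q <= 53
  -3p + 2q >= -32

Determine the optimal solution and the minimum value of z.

Extreme points and z = -9p + 8q:
  (43/15, -171/50) → z = -1329/25
  (50/3, 9) → z = -78
  (-163/19, 131/38) → z = 1991/19
The feasible region is unbounded (it extends along (2, 3), (-12, 11)), but z strictly increases along every unbounded feasible direction, so there is no improving ray and the minimum is attained at a vertex.

The binding constraints are 9p - 10q = 60 and -3p + 2q = -32.
Solving simultaneously gives p = 50/3, q = 9.

p = 50/3, q = 9, minimum z = -78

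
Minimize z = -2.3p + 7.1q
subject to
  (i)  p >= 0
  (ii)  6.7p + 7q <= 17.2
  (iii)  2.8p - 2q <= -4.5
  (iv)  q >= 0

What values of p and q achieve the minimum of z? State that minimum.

p = 0, q = 2.25, minimum z = 15.975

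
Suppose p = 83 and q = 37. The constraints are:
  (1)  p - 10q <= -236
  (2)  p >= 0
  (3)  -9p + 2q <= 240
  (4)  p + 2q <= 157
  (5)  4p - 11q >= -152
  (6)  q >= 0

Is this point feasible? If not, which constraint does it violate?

(1): -287 ≤ -236 ✓
(2): 83 ≥ 0 ✓
(3): -673 ≤ 240 ✓
(4): 157 ≤ 157 ✓
(5): -75 ≥ -152 ✓
(6): 37 ≥ 0 ✓

feasible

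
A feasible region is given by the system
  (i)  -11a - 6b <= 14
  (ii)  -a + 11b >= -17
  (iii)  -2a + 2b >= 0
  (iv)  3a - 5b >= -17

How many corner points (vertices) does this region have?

Of the 6 pairwise boundary intersections, those satisfying every inequality are:
  (-14/17, -14/17)
  (-172/73, 145/73)
  (17/2, 17/2)

3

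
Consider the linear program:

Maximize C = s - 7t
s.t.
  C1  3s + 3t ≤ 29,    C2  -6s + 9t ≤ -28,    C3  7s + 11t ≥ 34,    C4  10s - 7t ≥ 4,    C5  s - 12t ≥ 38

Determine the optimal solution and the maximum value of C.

s = 217/12, t = -101/12, maximum C = 77

Feasible corners and C = s - 7t:
  (217/12, -101/12) → C = 77
  (154/13, -85/39) → C = 1057/39
  (826/95, -232/95) → C = 490/19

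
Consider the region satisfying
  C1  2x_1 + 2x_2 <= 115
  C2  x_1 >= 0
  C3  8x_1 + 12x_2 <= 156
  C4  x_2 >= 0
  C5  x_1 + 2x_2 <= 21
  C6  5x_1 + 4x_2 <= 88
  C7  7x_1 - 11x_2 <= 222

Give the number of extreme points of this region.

Intersecting each pair of boundary lines and keeping only the points that satisfy every inequality leaves:
  (0, 0)
  (0, 21/2)
  (15, 3)
  (108/7, 19/7)
  (88/5, 0)

5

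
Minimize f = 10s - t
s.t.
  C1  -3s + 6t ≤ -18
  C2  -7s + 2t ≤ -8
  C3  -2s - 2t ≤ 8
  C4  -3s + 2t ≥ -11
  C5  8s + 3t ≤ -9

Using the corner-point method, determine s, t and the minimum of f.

s = 0, t = -4, minimum f = 4

Extreme points and f = 10s - t:
  (0, -4) → f = 4
  (6/37, -127/37) → f = 187/37
  (3/5, -23/5) → f = 53/5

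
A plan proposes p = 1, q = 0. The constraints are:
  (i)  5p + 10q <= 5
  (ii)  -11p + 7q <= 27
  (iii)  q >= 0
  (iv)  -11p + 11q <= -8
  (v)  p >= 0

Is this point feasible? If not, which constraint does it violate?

feasible

(i): 5 ≤ 5 ✓
(ii): -11 ≤ 27 ✓
(iii): 0 ≥ 0 ✓
(iv): -11 ≤ -8 ✓
(v): 1 ≥ 0 ✓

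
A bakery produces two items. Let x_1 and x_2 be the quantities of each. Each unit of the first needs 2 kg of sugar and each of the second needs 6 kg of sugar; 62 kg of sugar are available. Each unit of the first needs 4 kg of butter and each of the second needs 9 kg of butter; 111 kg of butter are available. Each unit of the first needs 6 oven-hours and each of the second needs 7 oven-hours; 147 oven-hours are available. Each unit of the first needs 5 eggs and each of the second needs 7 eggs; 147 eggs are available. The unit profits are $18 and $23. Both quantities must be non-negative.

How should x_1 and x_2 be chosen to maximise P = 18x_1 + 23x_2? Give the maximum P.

Extreme points and P = 18x_1 + 23x_2:
  (0, 0) → P = 0
  (0, 31/3) → P = 713/3
  (49/2, 0) → P = 441
  (18, 13/3) → P = 1271/3
  (21, 3) → P = 447

x_1 = 21, x_2 = 3, maximum P = 447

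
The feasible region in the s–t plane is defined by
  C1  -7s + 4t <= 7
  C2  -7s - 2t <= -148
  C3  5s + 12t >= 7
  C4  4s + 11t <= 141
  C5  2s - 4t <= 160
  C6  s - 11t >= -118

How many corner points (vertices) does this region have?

4

Pairwise boundary intersections that survive every other constraint:
  (881/37, -691/74)
  (1346/69, 395/69)
  (487/11, -393/22)
  (1162/19, -179/19)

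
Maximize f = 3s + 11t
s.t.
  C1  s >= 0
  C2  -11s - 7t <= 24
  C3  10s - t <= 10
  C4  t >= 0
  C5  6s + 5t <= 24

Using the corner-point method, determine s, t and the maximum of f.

Feasible corners and f = 3s + 11t:
  (0, 0) → f = 0
  (0, 24/5) → f = 264/5
  (1, 0) → f = 3
  (37/28, 45/14) → f = 1101/28

The binding constraints are s = 0 and 6s + 5t = 24.
Solving simultaneously gives s = 0, t = 24/5.

s = 0, t = 24/5, maximum f = 264/5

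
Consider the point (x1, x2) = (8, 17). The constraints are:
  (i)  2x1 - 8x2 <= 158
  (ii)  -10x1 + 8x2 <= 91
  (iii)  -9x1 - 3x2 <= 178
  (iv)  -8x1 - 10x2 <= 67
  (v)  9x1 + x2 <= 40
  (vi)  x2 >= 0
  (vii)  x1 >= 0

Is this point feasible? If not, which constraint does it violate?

Constraint (v): 9x1 + x2 = 89, which is not ≤ 40. All other constraints are satisfied.

not feasible — violates (v)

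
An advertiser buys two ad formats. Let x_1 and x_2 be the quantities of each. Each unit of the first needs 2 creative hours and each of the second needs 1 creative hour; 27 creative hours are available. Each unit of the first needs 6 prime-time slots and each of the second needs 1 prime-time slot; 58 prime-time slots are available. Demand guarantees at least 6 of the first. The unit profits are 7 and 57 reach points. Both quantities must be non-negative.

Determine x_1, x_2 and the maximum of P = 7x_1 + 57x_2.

Feasible corners and P = 7x_1 + 57x_2:
  (29/3, 0) → P = 203/3
  (6, 0) → P = 42
  (31/4, 23/2) → P = 2839/4
  (6, 15) → P = 897

At the optimal vertex, 2x_1 + x_2 = 27 and x_1 = 6.
Solving simultaneously gives x_1 = 6, x_2 = 15.

x_1 = 6, x_2 = 15, maximum P = 897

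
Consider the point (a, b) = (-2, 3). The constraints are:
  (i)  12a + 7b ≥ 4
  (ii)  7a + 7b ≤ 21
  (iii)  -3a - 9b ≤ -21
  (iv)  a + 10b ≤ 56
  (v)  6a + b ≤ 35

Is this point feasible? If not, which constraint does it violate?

Constraint (i): 12a + 7b = -3, which is not ≥ 4. All other constraints are satisfied.

not feasible — violates (i)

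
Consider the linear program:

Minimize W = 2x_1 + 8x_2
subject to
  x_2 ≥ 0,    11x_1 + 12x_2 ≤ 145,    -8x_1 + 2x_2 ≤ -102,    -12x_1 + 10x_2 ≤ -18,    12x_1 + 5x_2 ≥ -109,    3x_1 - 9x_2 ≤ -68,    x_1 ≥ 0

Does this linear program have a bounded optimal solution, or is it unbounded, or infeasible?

infeasible

The boundaries x_2 = 0 and 11x_1 + 12x_2 = 145 meet at (145/11, 0), but that point violates 3x_1 - 9x_2 ≤ -68. Every candidate vertex is excluded by some other constraint, so the feasible region is empty.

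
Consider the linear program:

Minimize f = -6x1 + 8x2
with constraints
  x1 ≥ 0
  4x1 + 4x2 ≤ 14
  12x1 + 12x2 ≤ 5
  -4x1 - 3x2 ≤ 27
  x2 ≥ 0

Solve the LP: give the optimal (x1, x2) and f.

Extreme points and f = -6x1 + 8x2:
  (0, 5/12) → f = 10/3
  (0, 0) → f = 0
  (5/12, 0) → f = -5/2

At the optimal vertex, 12x1 + 12x2 = 5 and x2 = 0.
Solving simultaneously gives x1 = 5/12, x2 = 0.

x1 = 5/12, x2 = 0, minimum f = -5/2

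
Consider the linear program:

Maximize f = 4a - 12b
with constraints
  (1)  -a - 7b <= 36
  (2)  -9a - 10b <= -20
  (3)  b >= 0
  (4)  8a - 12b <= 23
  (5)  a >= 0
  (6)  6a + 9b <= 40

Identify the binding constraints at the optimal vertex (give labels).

Vertices and f = 4a - 12b:
  (20/9, 0) → f = 80/9
  (0, 2) → f = -24
  (23/8, 0) → f = 23/2
  (229/48, 91/72) → f = 47/12
  (0, 40/9) → f = -160/3

The maximum is at (23/8, 0). Substituting into each constraint, equality holds for (3) and (4); the remaining constraints have slack.

(3) and (4)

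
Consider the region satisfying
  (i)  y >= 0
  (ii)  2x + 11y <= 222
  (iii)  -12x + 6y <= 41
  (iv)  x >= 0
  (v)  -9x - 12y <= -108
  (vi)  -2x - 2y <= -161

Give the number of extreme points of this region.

3

Intersecting each pair of boundary lines and keeping only the points that satisfy every inequality leaves:
  (111, 0)
  (161/2, 0)
  (1327/18, 61/9)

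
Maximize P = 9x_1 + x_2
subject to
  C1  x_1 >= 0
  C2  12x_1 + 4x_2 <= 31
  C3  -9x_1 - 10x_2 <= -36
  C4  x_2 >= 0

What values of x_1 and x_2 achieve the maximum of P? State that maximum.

x_1 = 83/42, x_2 = 51/28, maximum P = 549/28

Extreme points and P = 9x_1 + x_2:
  (0, 31/4) → P = 31/4
  (0, 18/5) → P = 18/5
  (83/42, 51/28) → P = 549/28

At the optimal vertex, 12x_1 + 4x_2 = 31 and -9x_1 - 10x_2 = -36.
Solving simultaneously gives x_1 = 83/42, x_2 = 51/28.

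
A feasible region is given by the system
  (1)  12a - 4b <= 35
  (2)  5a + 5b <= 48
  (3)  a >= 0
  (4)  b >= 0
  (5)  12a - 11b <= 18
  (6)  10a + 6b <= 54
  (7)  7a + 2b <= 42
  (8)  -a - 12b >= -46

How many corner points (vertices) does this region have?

The feasible vertices (each the meet of two boundaries and inside every other half-plane) are:
  (313/84, 17/7)
  (213/56, 149/56)
  (0, 0)
  (0, 23/6)
  (3/2, 0)
  (62/19, 203/57)

6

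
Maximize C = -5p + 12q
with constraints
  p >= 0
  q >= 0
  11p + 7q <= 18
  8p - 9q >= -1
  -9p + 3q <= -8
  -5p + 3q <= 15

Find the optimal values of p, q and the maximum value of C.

Vertices and C = -5p + 12q:
  (18/11, 0) → C = -90/11
  (8/9, 0) → C = -40/9
  (55/48, 37/48) → C = 169/48

p = 55/48, q = 37/48, maximum C = 169/48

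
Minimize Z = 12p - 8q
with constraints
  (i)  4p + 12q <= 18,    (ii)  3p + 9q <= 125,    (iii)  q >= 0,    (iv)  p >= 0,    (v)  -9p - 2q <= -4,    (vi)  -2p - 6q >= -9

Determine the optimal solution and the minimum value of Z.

Feasible corners and Z = 12p - 8q:
  (9/2, 0) → Z = 54
  (3/25, 73/50) → Z = -256/25
  (4/9, 0) → Z = 16/3

p = 3/25, q = 73/50, minimum Z = -256/25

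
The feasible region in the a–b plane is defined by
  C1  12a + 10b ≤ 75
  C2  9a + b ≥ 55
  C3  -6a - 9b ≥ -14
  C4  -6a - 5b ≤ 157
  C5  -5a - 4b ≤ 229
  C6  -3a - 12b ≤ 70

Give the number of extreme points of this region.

Intersecting each pair of boundary lines and keeping only the points that satisfy every inequality leaves:
  (535/48, -47/8)
  (800/57, -355/38)
  (481/75, -68/25)
  (146/21, -53/7)

4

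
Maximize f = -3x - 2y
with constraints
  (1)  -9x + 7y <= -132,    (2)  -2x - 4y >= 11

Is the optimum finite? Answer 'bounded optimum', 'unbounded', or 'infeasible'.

unbounded

From the feasible point (451/50, -363/50), moving in the direction (-7, -9) keeps every constraint satisfied while f increases without bound.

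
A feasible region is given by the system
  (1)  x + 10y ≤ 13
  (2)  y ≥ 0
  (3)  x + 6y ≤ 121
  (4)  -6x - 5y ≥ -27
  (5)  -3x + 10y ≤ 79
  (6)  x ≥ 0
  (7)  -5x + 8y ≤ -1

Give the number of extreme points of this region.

4

Intersecting each pair of boundary lines and keeping only the points that satisfy every inequality leaves:
  (41/11, 51/55)
  (57/29, 32/29)
  (9/2, 0)
  (1/5, 0)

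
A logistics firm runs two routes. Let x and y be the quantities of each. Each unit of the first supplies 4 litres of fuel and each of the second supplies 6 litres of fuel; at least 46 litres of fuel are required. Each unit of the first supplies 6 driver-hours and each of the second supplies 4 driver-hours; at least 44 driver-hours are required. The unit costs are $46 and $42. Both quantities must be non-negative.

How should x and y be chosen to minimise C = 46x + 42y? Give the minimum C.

x = 4, y = 5, minimum C = 394

The feasible region is unbounded (it extends along (0, 1), (1, 0)), but C strictly increases along every unbounded feasible direction, so there is no improving ray and the minimum is attained at a vertex.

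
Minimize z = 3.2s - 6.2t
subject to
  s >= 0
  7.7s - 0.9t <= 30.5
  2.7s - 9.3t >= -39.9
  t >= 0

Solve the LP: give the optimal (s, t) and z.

s = 0, t = 133/31, minimum z = -133/5

Feasible corners and z = 3.2s - 6.2t:
  (0, 133/31) → z = -133/5
  (0, 0) → z = 0
  (5326/1153, 6493/1153) → z = -116067/5765
  (305/77, 0) → z = 976/77

The binding constraints are s = 0 and 2.7s - 9.3t = -39.9.
Solving simultaneously gives s = 0, t = 133/31.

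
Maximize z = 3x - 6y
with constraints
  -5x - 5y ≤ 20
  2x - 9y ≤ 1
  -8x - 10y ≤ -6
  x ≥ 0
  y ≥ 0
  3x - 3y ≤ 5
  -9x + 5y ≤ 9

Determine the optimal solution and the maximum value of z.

x = 2, y = 1/3, maximum z = 4

The feasible region is unbounded (it extends along (1, 1), (5, 9)), but z strictly decreases along every unbounded feasible direction, so there is no improving ray and the maximum is attained at a vertex.

The binding constraints are 2x - 9y = 1 and 3x - 3y = 5.
Solving simultaneously gives x = 2, y = 1/3.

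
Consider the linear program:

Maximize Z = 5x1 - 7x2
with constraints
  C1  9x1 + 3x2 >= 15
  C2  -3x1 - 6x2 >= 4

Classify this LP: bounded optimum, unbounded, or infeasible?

From the feasible point (34/15, -9/5), moving in the direction (6, -3) keeps every constraint satisfied while Z increases without bound.

unbounded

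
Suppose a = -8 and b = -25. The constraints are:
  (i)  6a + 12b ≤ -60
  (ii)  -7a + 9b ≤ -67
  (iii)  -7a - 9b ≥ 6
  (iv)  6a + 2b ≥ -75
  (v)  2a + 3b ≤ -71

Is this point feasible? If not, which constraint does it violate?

Constraint (iv): 6a + 2b = -98, which is not ≥ -75. All other constraints are satisfied.

not feasible — violates (iv)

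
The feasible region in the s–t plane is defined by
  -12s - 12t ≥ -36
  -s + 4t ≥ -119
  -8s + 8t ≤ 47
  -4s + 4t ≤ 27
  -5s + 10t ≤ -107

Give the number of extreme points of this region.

4

Of the 9 pairwise boundary intersections, those satisfying every inequality are:
  (131/5, -116/5)
  (137/15, -92/15)
  (-95/2, -333/8)
  (-663/20, -1091/40)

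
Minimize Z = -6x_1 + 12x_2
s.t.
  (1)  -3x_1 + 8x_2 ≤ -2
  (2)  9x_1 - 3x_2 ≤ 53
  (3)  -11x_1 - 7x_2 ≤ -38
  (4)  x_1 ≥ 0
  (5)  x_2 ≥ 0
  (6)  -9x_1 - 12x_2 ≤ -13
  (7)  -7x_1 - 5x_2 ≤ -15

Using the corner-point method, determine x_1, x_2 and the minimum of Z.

x_1 = 53/9, x_2 = 0, minimum Z = -106/3

Feasible corners and Z = -6x_1 + 12x_2:
  (418/63, 47/21) → Z = -272/21
  (318/109, 92/109) → Z = -804/109
  (53/9, 0) → Z = -106/3
  (38/11, 0) → Z = -228/11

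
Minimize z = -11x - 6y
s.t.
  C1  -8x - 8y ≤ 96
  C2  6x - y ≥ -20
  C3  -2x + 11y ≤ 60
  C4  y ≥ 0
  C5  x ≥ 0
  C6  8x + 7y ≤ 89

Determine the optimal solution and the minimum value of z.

x = 89/8, y = 0, minimum z = -979/8

Extreme points and z = -11x - 6y:
  (0, 60/11) → z = -360/11
  (559/102, 329/51) → z = -10097/102
  (0, 0) → z = 0
  (89/8, 0) → z = -979/8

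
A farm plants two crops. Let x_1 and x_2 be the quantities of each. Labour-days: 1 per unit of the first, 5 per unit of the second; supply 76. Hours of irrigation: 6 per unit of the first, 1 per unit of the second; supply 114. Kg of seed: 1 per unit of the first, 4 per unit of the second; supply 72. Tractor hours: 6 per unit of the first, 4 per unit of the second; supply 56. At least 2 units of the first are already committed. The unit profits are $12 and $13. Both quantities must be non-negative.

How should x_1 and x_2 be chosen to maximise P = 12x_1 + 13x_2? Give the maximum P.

Feasible corners and P = 12x_1 + 13x_2:
  (28/3, 0) → P = 112
  (2, 0) → P = 24
  (2, 11) → P = 167

x_1 = 2, x_2 = 11, maximum P = 167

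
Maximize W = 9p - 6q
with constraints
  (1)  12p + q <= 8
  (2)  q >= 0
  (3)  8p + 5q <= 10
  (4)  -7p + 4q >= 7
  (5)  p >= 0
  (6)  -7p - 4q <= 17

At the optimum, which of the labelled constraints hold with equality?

Vertices and W = 9p - 6q:
  (5/67, 126/67) → W = -711/67
  (0, 2) → W = -12
  (0, 7/4) → W = -21/2

The maximum is at (0, 7/4). Substituting into each constraint, equality holds for (4) and (5); the remaining constraints have slack.

(4) and (5)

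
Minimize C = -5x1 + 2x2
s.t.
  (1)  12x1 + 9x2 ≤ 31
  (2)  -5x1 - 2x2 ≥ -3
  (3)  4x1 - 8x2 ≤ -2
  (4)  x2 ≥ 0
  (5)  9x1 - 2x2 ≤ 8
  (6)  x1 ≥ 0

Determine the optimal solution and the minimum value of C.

x1 = 5/12, x2 = 11/24, minimum C = -7/6

The binding constraints are -5x1 - 2x2 = -3 and 4x1 - 8x2 = -2.
Solving simultaneously gives x1 = 5/12, x2 = 11/24.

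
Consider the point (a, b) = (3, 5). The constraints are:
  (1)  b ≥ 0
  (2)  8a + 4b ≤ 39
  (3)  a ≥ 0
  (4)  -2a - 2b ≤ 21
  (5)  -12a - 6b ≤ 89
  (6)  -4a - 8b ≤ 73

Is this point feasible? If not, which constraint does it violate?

Constraint (2): 8a + 4b = 44, which is not ≤ 39. All other constraints are satisfied.

not feasible — violates (2)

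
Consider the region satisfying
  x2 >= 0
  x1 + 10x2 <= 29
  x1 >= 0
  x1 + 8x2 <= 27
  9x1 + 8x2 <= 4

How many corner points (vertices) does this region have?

Intersecting each pair of boundary lines and keeping only the points that satisfy every inequality leaves:
  (0, 0)
  (4/9, 0)
  (0, 1/2)

3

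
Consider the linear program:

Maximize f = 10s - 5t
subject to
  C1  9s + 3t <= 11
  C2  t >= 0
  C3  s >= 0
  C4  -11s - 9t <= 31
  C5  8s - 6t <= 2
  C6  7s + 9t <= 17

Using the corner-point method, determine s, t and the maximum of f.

s = 12/13, t = 35/39, maximum f = 185/39

Extreme points and f = 10s - 5t:
  (12/13, 35/39) → f = 185/39
  (4/5, 19/15) → f = 5/3
  (0, 0) → f = 0
  (1/4, 0) → f = 5/2
  (0, 17/9) → f = -85/9

The binding constraints are 9s + 3t = 11 and 8s - 6t = 2.
Solving simultaneously gives s = 12/13, t = 35/39.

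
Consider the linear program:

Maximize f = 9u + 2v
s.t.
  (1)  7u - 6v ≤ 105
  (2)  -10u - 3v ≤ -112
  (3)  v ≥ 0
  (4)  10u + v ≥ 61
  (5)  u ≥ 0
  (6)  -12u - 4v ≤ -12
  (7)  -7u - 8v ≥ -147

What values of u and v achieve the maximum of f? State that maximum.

u = 123/7, v = 3, maximum f = 1149/7

Corner points and f = 9u + 2v:
  (15, 0) → f = 135
  (123/7, 3) → f = 1149/7
  (56/5, 0) → f = 504/5
  (455/59, 686/59) → f = 5467/59

The binding constraints are 7u - 6v = 105 and -7u - 8v = -147.
Solving simultaneously gives u = 123/7, v = 3.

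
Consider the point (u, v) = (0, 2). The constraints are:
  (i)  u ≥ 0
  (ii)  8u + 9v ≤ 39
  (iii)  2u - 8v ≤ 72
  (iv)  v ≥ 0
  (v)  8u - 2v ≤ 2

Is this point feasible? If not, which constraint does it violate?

feasible

(i): 0 ≥ 0 ✓
(ii): 18 ≤ 39 ✓
(iii): -16 ≤ 72 ✓
(iv): 2 ≥ 0 ✓
(v): -4 ≤ 2 ✓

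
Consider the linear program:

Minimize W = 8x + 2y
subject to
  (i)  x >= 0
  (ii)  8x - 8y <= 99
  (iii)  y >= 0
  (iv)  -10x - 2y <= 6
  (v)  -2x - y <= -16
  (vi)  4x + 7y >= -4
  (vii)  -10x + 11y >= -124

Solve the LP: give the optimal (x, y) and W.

Vertices and W = 8x + 2y:
  (0, 16) → W = 32
  (99/8, 0) → W = 99
  (8, 0) → W = 64
The feasible region is unbounded (it extends along (0, 1), (1, 1)), but W strictly increases along every unbounded feasible direction, so there is no improving ray and the minimum is attained at a vertex.

At the optimal vertex, x = 0 and -2x - y = -16.
Solving simultaneously gives x = 0, y = 16.

x = 0, y = 16, minimum W = 32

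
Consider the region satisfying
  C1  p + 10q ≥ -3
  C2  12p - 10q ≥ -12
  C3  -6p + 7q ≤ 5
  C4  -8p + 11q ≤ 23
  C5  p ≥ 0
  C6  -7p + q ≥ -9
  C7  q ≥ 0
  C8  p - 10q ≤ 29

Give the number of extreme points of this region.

4

The feasible vertices (each the meet of two boundaries and inside every other half-plane) are:
  (0, 5/7)
  (68/43, 89/43)
  (0, 0)
  (9/7, 0)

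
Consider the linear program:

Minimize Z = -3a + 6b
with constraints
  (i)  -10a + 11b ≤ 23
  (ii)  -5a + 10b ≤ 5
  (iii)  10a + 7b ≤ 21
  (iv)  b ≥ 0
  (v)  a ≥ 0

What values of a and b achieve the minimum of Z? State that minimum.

a = 21/10, b = 0, minimum Z = -63/10

Feasible corners and Z = -3a + 6b:
  (35/27, 31/27) → Z = 3
  (0, 1/2) → Z = 3
  (21/10, 0) → Z = -63/10
  (0, 0) → Z = 0

The binding constraints are 10a + 7b = 21 and b = 0.
Solving simultaneously gives a = 21/10, b = 0.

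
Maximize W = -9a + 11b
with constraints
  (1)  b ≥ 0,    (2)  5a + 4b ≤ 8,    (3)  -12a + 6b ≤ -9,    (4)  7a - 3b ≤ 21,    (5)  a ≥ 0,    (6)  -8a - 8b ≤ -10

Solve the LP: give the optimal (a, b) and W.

a = 14/13, b = 17/26, maximum W = -5/2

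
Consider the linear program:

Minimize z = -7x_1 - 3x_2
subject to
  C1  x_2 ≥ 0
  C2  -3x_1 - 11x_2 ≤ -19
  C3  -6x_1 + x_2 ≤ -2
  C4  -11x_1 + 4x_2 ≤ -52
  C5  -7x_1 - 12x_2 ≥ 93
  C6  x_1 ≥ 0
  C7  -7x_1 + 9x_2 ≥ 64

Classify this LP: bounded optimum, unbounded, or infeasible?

The boundaries -11x_1 + 4x_2 = -52 and -7x_1 + 9x_2 = 64 meet at (724/71, 1068/71), but that point violates -7x_1 - 12x_2 ≥ 93. Every candidate vertex is excluded by some other constraint, so the feasible region is empty.

infeasible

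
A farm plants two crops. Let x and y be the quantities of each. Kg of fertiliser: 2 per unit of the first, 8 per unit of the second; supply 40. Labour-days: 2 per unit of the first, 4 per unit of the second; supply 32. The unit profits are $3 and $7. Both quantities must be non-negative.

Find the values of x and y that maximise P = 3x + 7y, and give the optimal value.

Corner points and P = 3x + 7y:
  (0, 0) → P = 0
  (0, 5) → P = 35
  (16, 0) → P = 48
  (12, 2) → P = 50

x = 12, y = 2, maximum P = 50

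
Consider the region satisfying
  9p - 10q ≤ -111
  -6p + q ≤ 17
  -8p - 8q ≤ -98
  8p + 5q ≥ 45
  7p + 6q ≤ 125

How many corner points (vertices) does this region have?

4

Of the 10 pairwise boundary intersections, those satisfying every inequality are:
  (23/38, 885/76)
  (146/31, 951/62)
  (-19/28, 181/14)
  (23/43, 869/43)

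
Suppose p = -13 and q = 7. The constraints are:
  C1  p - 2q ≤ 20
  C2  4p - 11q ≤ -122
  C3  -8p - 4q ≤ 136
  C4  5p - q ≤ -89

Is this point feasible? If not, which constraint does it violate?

Constraint C4: 5p - q = -72, which is not ≤ -89. All other constraints are satisfied.

not feasible — violates C4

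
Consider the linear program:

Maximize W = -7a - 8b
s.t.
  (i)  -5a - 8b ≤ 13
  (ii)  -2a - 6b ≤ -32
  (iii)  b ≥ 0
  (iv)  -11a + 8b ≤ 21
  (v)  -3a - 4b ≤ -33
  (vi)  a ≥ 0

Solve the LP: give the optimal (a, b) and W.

Extreme points and W = -7a - 8b:
  (16, 0) → W = -112
  (7, 3) → W = -73
  (45/17, 213/34) → W = -1167/17
The feasible region is unbounded (it extends along (8, 11), (1, 0)), but W strictly decreases along every unbounded feasible direction, so there is no improving ray and the maximum is attained at a vertex.

a = 45/17, b = 213/34, maximum W = -1167/17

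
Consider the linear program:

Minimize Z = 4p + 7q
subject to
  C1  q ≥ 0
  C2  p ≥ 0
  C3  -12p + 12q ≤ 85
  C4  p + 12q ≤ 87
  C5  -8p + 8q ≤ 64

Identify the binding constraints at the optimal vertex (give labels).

C1 and C2

Feasible corners and Z = 4p + 7q:
  (0, 0) → Z = 0
  (87, 0) → Z = 348
  (0, 85/12) → Z = 595/12
  (2/13, 1129/156) → Z = 7999/156

The minimum is at (0, 0). Substituting into each constraint, equality holds for C1 and C2; the remaining constraints have slack.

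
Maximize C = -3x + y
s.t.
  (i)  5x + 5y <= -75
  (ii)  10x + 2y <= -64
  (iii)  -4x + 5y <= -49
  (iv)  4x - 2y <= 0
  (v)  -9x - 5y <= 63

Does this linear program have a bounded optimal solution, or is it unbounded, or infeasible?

infeasible

The boundaries -4x + 5y = -49 and 4x - 2y = 0 meet at (-49/6, -49/3), but that point violates -9x - 5y ≤ 63. Every candidate vertex is excluded by some other constraint, so the feasible region is empty.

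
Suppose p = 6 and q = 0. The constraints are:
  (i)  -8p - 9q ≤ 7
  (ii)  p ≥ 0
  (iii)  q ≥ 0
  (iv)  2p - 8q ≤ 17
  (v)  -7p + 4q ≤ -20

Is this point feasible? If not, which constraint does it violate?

feasible

(i): -48 ≤ 7 ✓
(ii): 6 ≥ 0 ✓
(iii): 0 ≥ 0 ✓
(iv): 12 ≤ 17 ✓
(v): -42 ≤ -20 ✓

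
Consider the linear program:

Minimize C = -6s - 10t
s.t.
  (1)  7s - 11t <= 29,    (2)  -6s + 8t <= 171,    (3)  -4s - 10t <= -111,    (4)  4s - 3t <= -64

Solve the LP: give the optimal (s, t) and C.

s = 1/14, t = 150/7, minimum C = -1503/7

Feasible corners and C = -6s - 10t:
  (-411/46, 675/46) → C = -2142/23
  (1/14, 150/7) → C = -1503/7
  (-307/52, 175/13) → C = -2579/26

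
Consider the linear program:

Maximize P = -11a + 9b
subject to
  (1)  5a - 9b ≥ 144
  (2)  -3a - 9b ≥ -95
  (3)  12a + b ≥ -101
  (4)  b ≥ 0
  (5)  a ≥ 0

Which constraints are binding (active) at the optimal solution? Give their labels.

(1) and (4)

Feasible corners and P = -11a + 9b:
  (239/8, 43/72) → P = -1293/4
  (144/5, 0) → P = -1584/5
  (95/3, 0) → P = -1045/3

The maximum is at (144/5, 0). Substituting into each constraint, equality holds for (1) and (4); the remaining constraints have slack.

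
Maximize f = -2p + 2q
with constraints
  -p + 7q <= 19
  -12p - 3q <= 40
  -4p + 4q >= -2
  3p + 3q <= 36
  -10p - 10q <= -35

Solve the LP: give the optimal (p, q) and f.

Corner points and f = -2p + 2q:
  (15/4, 13/4) → f = -1
  (11/16, 45/16) → f = 17/4
  (2, 3/2) → f = -1

p = 11/16, q = 45/16, maximum f = 17/4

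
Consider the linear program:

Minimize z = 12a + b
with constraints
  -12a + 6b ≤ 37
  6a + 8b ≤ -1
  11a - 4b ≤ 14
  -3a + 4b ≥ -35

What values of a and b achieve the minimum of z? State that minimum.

a = -179/15, b = -177/10, minimum z = -1609/10

Vertices and z = 12a + b:
  (-151/66, 35/22) → z = -569/22
  (-179/15, -177/10) → z = -1609/10
  (27/28, -95/112) → z = 1201/112
  (-21/8, -343/32) → z = -1351/32

The optimum lies where -12a + 6b = 37 and -3a + 4b = -35.
Solving simultaneously gives a = -179/15, b = -177/10.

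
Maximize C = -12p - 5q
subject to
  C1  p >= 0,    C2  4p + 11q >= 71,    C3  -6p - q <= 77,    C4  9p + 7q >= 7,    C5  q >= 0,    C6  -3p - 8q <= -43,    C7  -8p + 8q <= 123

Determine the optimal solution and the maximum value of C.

Corner points and C = -12p - 5q:
  (0, 71/11) → C = -355/11
  (0, 123/8) → C = -615/8
  (71/4, 0) → C = -213
The feasible region is unbounded (it extends along (1, 1), (1, 0)), but C strictly decreases along every unbounded feasible direction, so there is no improving ray and the maximum is attained at a vertex.

The binding constraints are p = 0 and 4p + 11q = 71.
Solving simultaneously gives p = 0, q = 71/11.

p = 0, q = 71/11, maximum C = -355/11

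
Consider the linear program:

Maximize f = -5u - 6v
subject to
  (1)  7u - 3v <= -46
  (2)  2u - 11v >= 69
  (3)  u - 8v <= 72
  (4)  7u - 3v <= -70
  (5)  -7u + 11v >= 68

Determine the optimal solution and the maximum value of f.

Extreme points and f = -5u - 6v:
  (-48, -15) → f = 330
  (-137/5, -619/55) → f = 11249/55
  (-1336/45, -572/45) → f = 10112/45

u = -48, v = -15, maximum f = 330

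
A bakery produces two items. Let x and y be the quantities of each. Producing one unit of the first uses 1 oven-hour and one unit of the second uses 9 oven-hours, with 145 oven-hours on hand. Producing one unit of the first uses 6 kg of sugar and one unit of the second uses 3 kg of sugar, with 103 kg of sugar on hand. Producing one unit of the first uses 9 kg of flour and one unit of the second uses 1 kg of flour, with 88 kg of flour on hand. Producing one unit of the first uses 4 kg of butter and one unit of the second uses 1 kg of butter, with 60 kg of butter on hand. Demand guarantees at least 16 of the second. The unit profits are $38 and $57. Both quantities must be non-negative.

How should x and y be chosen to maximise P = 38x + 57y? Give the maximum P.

x = 1, y = 16, maximum P = 950

Feasible corners and P = 38x + 57y:
  (0, 145/9) → P = 2755/3
  (0, 16) → P = 912
  (1, 16) → P = 950

At the optimal vertex, x + 9y = 145 and y = 16.
Solving simultaneously gives x = 1, y = 16.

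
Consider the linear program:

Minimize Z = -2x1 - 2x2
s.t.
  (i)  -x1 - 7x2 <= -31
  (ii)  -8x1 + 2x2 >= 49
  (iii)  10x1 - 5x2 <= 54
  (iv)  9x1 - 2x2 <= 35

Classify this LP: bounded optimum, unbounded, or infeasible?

From the feasible point (-281/58, 297/58), moving in the direction (2, 9) keeps every constraint satisfied while Z decreases without bound.

unbounded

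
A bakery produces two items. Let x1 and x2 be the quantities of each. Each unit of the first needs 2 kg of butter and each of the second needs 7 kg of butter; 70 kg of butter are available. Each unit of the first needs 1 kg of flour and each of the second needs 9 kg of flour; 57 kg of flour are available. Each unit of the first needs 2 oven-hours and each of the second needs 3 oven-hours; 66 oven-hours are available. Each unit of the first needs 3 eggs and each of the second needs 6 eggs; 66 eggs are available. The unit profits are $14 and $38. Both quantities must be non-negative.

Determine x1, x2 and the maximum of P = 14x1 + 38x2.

x1 = 12, x2 = 5, maximum P = 358

The binding constraints are x1 + 9x2 = 57 and 3x1 + 6x2 = 66.
Solving simultaneously gives x1 = 12, x2 = 5.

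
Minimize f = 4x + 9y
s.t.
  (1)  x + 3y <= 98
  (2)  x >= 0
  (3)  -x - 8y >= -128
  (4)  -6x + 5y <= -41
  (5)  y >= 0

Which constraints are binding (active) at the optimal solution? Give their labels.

Feasible corners and f = 4x + 9y:
  (80, 6) → f = 374
  (98, 0) → f = 392
  (968/53, 727/53) → f = 10415/53
  (41/6, 0) → f = 82/3

The minimum is at (41/6, 0). Substituting into each constraint, equality holds for (4) and (5); the remaining constraints have slack.

(4) and (5)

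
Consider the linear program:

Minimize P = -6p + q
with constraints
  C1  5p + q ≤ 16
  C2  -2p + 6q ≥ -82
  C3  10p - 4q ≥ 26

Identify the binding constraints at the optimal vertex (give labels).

C1 and C2

Feasible corners and P = -6p + q:
  (89/16, -189/16) → P = -723/16
  (3, 1) → P = -17
  (-43/13, -192/13) → P = 66/13

The minimum is at (89/16, -189/16). Substituting into each constraint, equality holds for C1 and C2; the remaining constraints have slack.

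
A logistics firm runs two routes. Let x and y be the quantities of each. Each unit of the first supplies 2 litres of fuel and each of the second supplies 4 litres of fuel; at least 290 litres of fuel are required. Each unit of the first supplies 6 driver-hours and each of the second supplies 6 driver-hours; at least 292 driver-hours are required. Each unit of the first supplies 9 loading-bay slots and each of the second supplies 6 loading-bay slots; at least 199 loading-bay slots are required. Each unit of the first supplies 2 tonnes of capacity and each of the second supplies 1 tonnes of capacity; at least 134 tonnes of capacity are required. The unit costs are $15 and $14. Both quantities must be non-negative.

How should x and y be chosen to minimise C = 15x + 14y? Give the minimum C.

Feasible corners and C = 15x + 14y:
  (0, 134) → C = 1876
  (145, 0) → C = 2175
  (41, 52) → C = 1343
The feasible region is unbounded (it extends along (0, 1), (1, 0)), but C strictly increases along every unbounded feasible direction, so there is no improving ray and the minimum is attained at a vertex.

x = 41, y = 52, minimum C = 1343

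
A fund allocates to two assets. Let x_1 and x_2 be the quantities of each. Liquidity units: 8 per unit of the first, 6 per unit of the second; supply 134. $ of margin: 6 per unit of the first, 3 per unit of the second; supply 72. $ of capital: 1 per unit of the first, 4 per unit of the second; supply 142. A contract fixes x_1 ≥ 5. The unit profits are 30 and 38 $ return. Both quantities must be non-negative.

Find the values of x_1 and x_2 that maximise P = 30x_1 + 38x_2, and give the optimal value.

Vertices and P = 30x_1 + 38x_2:
  (12, 0) → P = 360
  (5, 0) → P = 150
  (5, 14) → P = 682

At the optimal vertex, 6x_1 + 3x_2 = 72 and x_1 = 5.
Solving simultaneously gives x_1 = 5, x_2 = 14.

x_1 = 5, x_2 = 14, maximum P = 682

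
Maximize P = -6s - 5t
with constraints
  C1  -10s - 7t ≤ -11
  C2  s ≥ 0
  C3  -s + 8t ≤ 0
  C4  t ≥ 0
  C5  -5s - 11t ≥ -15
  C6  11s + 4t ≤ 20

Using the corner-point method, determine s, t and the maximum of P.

s = 11/10, t = 0, maximum P = -33/5

Extreme points and P = -6s - 5t:
  (88/87, 11/87) → P = -583/87
  (11/10, 0) → P = -33/5
  (40/23, 5/23) → P = -265/23
  (20/11, 0) → P = -120/11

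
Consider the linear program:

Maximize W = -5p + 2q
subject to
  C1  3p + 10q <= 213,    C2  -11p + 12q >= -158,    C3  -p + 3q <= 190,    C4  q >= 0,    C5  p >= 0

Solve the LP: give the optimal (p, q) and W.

p = 0, q = 213/10, maximum W = 213/5

Feasible corners and W = -5p + 2q:
  (2068/73, 1869/146) → W = -8471/73
  (0, 213/10) → W = 213/5
  (158/11, 0) → W = -790/11
  (0, 0) → W = 0

The binding constraints are 3p + 10q = 213 and p = 0.
Solving simultaneously gives p = 0, q = 213/10.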